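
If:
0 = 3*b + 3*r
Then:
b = -r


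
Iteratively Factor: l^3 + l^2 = (l)*(l^2 + l) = l*(l + 1)*(l)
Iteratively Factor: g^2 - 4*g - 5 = (g + 1)*(g - 5)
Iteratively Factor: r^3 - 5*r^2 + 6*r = (r - 3)*(r^2 - 2*r) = r*(r - 3)*(r - 2)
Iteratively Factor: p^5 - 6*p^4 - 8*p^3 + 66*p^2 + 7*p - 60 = (p - 4)*(p^4 - 2*p^3 - 16*p^2 + 2*p + 15) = (p - 4)*(p + 1)*(p^3 - 3*p^2 - 13*p + 15) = (p - 5)*(p - 4)*(p + 1)*(p^2 + 2*p - 3) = (p - 5)*(p - 4)*(p + 1)*(p + 3)*(p - 1)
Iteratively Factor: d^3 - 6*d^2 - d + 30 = (d + 2)*(d^2 - 8*d + 15) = (d - 3)*(d + 2)*(d - 5)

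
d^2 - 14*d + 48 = (d - 8)*(d - 6)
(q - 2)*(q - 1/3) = q^2 - 7*q/3 + 2/3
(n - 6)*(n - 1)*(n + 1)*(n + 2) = n^4 - 4*n^3 - 13*n^2 + 4*n + 12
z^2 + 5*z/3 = z*(z + 5/3)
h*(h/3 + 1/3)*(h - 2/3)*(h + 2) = h^4/3 + 7*h^3/9 - 4*h/9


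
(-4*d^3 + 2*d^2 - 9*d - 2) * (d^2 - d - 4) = -4*d^5 + 6*d^4 + 5*d^3 - d^2 + 38*d + 8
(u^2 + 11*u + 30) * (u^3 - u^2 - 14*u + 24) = u^5 + 10*u^4 + 5*u^3 - 160*u^2 - 156*u + 720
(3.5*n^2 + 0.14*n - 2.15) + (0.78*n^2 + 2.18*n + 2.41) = 4.28*n^2 + 2.32*n + 0.26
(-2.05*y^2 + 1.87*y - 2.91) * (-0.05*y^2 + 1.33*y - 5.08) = 0.1025*y^4 - 2.82*y^3 + 13.0466*y^2 - 13.3699*y + 14.7828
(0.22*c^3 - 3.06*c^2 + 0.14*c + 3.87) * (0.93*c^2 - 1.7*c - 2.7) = 0.2046*c^5 - 3.2198*c^4 + 4.7382*c^3 + 11.6231*c^2 - 6.957*c - 10.449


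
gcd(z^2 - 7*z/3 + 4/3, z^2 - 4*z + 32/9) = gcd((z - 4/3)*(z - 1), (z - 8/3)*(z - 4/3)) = z - 4/3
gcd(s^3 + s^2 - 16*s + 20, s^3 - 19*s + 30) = s^2 + 3*s - 10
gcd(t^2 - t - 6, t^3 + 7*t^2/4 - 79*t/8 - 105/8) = t - 3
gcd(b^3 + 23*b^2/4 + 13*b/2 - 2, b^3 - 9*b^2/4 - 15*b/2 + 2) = b^2 + 7*b/4 - 1/2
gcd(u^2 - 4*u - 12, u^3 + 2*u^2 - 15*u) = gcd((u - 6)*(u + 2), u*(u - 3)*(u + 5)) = 1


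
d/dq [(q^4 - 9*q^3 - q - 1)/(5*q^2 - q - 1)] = 2*q*(5*q^4 - 24*q^3 + 7*q^2 + 16*q + 5)/(25*q^4 - 10*q^3 - 9*q^2 + 2*q + 1)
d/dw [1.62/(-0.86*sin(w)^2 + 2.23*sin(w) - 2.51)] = (2.7864*sin(w) - 3.6126)*cos(w)/(0.86*sin(w)^2 - 2.23*sin(w) + 2.51)^2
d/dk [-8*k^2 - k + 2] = -16*k - 1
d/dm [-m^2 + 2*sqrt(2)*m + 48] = -2*m + 2*sqrt(2)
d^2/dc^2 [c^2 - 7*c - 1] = 2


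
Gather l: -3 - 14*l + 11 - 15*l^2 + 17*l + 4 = -15*l^2 + 3*l + 12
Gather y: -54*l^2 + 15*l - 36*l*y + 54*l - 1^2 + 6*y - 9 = -54*l^2 + 69*l + y*(6 - 36*l) - 10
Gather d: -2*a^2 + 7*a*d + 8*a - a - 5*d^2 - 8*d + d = -2*a^2 + 7*a - 5*d^2 + d*(7*a - 7)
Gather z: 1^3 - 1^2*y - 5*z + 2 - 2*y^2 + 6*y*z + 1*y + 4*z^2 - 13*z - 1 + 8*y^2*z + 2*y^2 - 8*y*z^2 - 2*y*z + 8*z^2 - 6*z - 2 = z^2*(12 - 8*y) + z*(8*y^2 + 4*y - 24)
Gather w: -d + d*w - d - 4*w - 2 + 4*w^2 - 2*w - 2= -2*d + 4*w^2 + w*(d - 6) - 4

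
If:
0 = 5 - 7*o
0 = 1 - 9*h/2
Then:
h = 2/9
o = 5/7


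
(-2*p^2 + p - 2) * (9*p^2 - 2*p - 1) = -18*p^4 + 13*p^3 - 18*p^2 + 3*p + 2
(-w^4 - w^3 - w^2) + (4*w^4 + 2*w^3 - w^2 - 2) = 3*w^4 + w^3 - 2*w^2 - 2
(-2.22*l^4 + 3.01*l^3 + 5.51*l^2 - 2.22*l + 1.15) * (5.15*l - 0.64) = -11.433*l^5 + 16.9223*l^4 + 26.4501*l^3 - 14.9594*l^2 + 7.3433*l - 0.736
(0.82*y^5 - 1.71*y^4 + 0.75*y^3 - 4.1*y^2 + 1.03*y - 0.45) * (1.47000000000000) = 1.2054*y^5 - 2.5137*y^4 + 1.1025*y^3 - 6.027*y^2 + 1.5141*y - 0.6615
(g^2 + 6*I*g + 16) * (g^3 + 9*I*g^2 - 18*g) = g^5 + 15*I*g^4 - 56*g^3 + 36*I*g^2 - 288*g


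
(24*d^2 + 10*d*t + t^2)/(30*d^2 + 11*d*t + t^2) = (4*d + t)/(5*d + t)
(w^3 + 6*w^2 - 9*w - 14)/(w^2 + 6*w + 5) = (w^2 + 5*w - 14)/(w + 5)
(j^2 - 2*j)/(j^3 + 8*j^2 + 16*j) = (j - 2)/(j^2 + 8*j + 16)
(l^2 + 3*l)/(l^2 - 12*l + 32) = l*(l + 3)/(l^2 - 12*l + 32)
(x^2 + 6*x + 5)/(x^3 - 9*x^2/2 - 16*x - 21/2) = 2*(x + 5)/(2*x^2 - 11*x - 21)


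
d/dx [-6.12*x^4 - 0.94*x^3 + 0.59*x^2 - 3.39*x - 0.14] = -24.48*x^3 - 2.82*x^2 + 1.18*x - 3.39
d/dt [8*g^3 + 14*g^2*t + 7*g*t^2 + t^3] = 14*g^2 + 14*g*t + 3*t^2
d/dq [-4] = 0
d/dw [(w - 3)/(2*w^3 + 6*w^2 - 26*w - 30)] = (-w - 3)/(w^4 + 12*w^3 + 46*w^2 + 60*w + 25)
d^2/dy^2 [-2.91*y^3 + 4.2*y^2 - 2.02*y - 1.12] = 8.4 - 17.46*y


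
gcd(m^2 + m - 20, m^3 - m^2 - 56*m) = 1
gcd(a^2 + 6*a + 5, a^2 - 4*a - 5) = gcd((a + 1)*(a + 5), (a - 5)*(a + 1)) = a + 1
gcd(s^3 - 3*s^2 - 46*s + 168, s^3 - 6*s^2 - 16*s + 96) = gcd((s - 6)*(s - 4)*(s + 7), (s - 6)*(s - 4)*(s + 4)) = s^2 - 10*s + 24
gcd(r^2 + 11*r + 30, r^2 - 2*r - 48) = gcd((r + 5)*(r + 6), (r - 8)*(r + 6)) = r + 6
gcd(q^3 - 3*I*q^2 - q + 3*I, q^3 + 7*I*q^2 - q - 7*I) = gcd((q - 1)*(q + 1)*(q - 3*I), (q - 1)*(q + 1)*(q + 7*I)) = q^2 - 1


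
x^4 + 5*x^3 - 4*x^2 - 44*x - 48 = (x - 3)*(x + 2)^2*(x + 4)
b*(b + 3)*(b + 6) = b^3 + 9*b^2 + 18*b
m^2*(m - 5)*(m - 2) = m^4 - 7*m^3 + 10*m^2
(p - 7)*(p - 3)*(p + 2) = p^3 - 8*p^2 + p + 42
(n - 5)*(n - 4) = n^2 - 9*n + 20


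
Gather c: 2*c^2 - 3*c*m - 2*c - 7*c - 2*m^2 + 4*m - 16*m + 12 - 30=2*c^2 + c*(-3*m - 9) - 2*m^2 - 12*m - 18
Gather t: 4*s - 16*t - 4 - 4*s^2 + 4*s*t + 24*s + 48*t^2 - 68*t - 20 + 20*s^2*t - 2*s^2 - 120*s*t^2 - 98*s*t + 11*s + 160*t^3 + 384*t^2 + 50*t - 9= -6*s^2 + 39*s + 160*t^3 + t^2*(432 - 120*s) + t*(20*s^2 - 94*s - 34) - 33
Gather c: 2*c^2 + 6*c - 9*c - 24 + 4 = 2*c^2 - 3*c - 20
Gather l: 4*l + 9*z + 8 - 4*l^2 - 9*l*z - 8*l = -4*l^2 + l*(-9*z - 4) + 9*z + 8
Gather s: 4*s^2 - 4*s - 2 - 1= 4*s^2 - 4*s - 3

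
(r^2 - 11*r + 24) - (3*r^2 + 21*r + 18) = -2*r^2 - 32*r + 6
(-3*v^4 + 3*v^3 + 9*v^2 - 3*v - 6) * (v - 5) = -3*v^5 + 18*v^4 - 6*v^3 - 48*v^2 + 9*v + 30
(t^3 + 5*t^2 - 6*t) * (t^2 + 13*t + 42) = t^5 + 18*t^4 + 101*t^3 + 132*t^2 - 252*t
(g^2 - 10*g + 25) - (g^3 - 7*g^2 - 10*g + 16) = -g^3 + 8*g^2 + 9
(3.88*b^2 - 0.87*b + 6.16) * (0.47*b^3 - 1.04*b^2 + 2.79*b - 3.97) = 1.8236*b^5 - 4.4441*b^4 + 14.6252*b^3 - 24.2373*b^2 + 20.6403*b - 24.4552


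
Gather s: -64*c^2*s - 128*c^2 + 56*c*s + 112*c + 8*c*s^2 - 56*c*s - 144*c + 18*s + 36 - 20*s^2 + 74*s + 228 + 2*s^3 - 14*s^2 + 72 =-128*c^2 - 32*c + 2*s^3 + s^2*(8*c - 34) + s*(92 - 64*c^2) + 336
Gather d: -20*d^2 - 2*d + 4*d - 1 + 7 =-20*d^2 + 2*d + 6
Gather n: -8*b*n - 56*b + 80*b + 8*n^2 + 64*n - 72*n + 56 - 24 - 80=24*b + 8*n^2 + n*(-8*b - 8) - 48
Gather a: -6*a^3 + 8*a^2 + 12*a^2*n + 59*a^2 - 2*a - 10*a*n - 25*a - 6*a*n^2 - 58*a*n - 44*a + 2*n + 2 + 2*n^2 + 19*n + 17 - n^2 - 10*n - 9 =-6*a^3 + a^2*(12*n + 67) + a*(-6*n^2 - 68*n - 71) + n^2 + 11*n + 10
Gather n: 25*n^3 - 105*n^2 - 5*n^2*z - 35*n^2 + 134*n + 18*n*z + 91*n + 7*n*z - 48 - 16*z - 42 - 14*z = 25*n^3 + n^2*(-5*z - 140) + n*(25*z + 225) - 30*z - 90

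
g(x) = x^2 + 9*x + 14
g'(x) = 2*x + 9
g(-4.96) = -6.04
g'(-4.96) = -0.92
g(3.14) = 52.12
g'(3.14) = 15.28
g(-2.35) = -1.63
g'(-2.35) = 4.30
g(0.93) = 23.23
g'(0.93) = 10.86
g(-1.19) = 4.71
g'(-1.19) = 6.62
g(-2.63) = -2.75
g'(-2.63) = 3.74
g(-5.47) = -5.31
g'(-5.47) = -1.94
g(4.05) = 66.85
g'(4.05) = 17.10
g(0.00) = 14.00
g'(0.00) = 9.00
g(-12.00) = 50.00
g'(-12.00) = -15.00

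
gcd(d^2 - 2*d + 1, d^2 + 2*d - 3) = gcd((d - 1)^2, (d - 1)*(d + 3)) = d - 1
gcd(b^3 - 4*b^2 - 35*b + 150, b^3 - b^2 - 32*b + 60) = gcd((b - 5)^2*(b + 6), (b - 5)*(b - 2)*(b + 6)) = b^2 + b - 30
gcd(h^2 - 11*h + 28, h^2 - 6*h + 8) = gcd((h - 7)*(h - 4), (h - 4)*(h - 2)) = h - 4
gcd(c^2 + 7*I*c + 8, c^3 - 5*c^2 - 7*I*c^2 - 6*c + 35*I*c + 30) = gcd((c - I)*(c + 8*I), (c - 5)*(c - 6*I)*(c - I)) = c - I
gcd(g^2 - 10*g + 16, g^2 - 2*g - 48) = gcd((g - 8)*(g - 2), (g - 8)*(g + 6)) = g - 8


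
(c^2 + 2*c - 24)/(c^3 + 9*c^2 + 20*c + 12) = (c - 4)/(c^2 + 3*c + 2)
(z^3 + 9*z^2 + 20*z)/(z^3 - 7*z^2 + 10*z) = (z^2 + 9*z + 20)/(z^2 - 7*z + 10)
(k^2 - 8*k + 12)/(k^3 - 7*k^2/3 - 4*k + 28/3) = 3*(k - 6)/(3*k^2 - k - 14)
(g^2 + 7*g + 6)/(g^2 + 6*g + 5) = (g + 6)/(g + 5)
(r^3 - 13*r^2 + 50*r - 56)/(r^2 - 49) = (r^2 - 6*r + 8)/(r + 7)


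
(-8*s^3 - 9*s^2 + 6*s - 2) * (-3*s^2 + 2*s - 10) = 24*s^5 + 11*s^4 + 44*s^3 + 108*s^2 - 64*s + 20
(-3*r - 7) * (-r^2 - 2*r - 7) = 3*r^3 + 13*r^2 + 35*r + 49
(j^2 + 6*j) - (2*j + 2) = j^2 + 4*j - 2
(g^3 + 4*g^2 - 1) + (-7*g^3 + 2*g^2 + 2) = -6*g^3 + 6*g^2 + 1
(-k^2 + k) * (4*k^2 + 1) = -4*k^4 + 4*k^3 - k^2 + k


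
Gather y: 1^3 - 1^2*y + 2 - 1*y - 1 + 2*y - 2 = 0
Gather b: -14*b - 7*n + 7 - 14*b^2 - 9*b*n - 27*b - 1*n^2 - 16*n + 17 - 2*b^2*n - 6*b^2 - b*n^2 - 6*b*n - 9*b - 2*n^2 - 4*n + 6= b^2*(-2*n - 20) + b*(-n^2 - 15*n - 50) - 3*n^2 - 27*n + 30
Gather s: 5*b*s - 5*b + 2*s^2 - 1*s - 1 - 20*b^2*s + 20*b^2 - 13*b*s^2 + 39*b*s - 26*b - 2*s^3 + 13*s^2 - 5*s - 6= 20*b^2 - 31*b - 2*s^3 + s^2*(15 - 13*b) + s*(-20*b^2 + 44*b - 6) - 7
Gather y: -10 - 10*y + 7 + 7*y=-3*y - 3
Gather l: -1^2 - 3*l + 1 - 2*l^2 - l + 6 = -2*l^2 - 4*l + 6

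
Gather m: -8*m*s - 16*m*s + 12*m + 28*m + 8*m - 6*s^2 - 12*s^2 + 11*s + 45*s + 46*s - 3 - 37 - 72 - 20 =m*(48 - 24*s) - 18*s^2 + 102*s - 132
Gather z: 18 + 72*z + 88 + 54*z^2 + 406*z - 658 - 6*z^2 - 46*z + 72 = 48*z^2 + 432*z - 480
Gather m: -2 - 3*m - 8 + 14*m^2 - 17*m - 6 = 14*m^2 - 20*m - 16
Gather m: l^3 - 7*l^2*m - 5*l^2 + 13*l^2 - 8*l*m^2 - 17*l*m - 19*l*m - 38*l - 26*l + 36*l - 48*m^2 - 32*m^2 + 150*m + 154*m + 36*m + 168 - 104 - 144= l^3 + 8*l^2 - 28*l + m^2*(-8*l - 80) + m*(-7*l^2 - 36*l + 340) - 80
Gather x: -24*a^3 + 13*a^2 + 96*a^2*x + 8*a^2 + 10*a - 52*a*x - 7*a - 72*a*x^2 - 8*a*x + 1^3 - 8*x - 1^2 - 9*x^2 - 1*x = -24*a^3 + 21*a^2 + 3*a + x^2*(-72*a - 9) + x*(96*a^2 - 60*a - 9)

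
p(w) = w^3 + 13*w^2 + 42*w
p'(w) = 3*w^2 + 26*w + 42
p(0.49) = 23.82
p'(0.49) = 55.46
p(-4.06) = -23.16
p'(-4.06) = -14.11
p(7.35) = 1408.06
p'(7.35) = 395.17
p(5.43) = 771.47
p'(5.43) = 271.63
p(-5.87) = -0.86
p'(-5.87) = -7.25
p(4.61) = 567.87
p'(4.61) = 225.62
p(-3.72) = -27.82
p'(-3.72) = -13.20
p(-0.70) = -23.37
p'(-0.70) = 25.27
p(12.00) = 4104.00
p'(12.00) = 786.00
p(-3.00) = -36.00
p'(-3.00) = -9.00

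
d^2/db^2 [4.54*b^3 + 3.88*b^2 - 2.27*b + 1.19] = 27.24*b + 7.76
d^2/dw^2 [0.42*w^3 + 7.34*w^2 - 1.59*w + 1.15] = 2.52*w + 14.68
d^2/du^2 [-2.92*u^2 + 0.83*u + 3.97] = -5.84000000000000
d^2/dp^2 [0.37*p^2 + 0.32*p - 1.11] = 0.740000000000000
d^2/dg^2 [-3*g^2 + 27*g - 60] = -6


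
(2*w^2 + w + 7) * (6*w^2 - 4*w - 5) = 12*w^4 - 2*w^3 + 28*w^2 - 33*w - 35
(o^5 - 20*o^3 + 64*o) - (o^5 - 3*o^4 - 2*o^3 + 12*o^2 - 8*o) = 3*o^4 - 18*o^3 - 12*o^2 + 72*o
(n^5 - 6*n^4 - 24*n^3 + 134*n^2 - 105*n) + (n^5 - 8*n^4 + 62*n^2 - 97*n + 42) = 2*n^5 - 14*n^4 - 24*n^3 + 196*n^2 - 202*n + 42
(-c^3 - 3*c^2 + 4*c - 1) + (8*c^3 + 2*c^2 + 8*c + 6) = 7*c^3 - c^2 + 12*c + 5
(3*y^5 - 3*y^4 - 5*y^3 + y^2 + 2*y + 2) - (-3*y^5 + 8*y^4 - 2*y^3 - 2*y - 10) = 6*y^5 - 11*y^4 - 3*y^3 + y^2 + 4*y + 12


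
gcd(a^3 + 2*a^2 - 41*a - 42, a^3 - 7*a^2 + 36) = a - 6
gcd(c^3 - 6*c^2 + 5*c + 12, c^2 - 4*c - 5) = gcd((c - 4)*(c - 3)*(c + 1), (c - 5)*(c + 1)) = c + 1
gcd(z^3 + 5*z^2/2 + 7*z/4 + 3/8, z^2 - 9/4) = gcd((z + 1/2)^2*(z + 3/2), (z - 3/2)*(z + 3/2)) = z + 3/2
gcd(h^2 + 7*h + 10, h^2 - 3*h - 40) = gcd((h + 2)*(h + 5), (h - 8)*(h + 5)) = h + 5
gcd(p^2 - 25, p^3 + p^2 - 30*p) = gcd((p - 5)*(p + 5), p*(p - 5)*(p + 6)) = p - 5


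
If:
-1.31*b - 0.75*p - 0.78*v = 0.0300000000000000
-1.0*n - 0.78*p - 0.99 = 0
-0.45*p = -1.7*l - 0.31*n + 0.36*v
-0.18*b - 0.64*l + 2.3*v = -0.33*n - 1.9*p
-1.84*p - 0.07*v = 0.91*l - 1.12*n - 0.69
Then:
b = -0.10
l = 0.16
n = -0.82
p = -0.22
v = 0.34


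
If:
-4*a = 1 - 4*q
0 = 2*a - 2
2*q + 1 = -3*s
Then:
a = 1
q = 5/4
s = -7/6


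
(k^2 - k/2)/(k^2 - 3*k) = (k - 1/2)/(k - 3)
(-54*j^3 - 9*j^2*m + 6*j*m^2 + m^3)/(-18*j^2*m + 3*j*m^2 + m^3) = (3*j + m)/m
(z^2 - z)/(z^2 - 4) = z*(z - 1)/(z^2 - 4)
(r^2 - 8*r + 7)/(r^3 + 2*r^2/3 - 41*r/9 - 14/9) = 9*(r^2 - 8*r + 7)/(9*r^3 + 6*r^2 - 41*r - 14)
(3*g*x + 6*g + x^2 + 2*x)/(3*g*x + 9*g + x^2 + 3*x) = (x + 2)/(x + 3)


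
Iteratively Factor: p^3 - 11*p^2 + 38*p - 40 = (p - 5)*(p^2 - 6*p + 8) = (p - 5)*(p - 2)*(p - 4)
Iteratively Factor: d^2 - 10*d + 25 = (d - 5)*(d - 5)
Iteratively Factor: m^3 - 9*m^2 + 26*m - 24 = (m - 2)*(m^2 - 7*m + 12) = (m - 3)*(m - 2)*(m - 4)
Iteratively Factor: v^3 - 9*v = (v + 3)*(v^2 - 3*v) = (v - 3)*(v + 3)*(v)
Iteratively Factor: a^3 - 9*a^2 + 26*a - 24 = (a - 3)*(a^2 - 6*a + 8) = (a - 3)*(a - 2)*(a - 4)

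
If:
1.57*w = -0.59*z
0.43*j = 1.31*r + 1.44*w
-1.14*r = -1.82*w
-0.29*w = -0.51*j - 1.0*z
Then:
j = 0.00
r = 0.00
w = 0.00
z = 0.00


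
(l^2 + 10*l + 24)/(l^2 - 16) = (l + 6)/(l - 4)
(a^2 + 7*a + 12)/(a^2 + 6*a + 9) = (a + 4)/(a + 3)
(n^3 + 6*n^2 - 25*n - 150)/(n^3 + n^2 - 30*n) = (n + 5)/n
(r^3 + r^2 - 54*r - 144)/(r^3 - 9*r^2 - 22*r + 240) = (r^2 + 9*r + 18)/(r^2 - r - 30)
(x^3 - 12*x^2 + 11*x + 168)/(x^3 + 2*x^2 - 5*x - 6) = (x^2 - 15*x + 56)/(x^2 - x - 2)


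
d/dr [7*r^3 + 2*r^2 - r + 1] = 21*r^2 + 4*r - 1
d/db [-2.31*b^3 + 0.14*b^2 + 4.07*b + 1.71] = -6.93*b^2 + 0.28*b + 4.07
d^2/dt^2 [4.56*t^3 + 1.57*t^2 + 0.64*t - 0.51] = 27.36*t + 3.14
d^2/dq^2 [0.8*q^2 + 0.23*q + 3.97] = 1.60000000000000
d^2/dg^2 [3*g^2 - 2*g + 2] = 6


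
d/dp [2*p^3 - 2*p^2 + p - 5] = 6*p^2 - 4*p + 1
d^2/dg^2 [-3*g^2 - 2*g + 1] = -6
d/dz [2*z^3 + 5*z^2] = 2*z*(3*z + 5)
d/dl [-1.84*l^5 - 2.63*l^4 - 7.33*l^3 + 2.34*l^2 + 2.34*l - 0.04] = -9.2*l^4 - 10.52*l^3 - 21.99*l^2 + 4.68*l + 2.34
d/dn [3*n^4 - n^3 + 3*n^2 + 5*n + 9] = 12*n^3 - 3*n^2 + 6*n + 5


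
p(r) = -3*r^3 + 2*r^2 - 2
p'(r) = -9*r^2 + 4*r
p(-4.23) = 260.85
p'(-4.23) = -177.96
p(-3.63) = 167.85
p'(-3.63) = -133.11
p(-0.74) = 0.31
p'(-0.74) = -7.89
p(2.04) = -19.15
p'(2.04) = -29.29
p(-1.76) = 20.55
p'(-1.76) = -34.92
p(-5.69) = 615.41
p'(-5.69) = -314.14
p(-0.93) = 2.14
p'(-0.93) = -11.50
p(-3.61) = 165.20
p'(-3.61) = -131.73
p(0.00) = -2.00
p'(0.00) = 0.00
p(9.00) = -2027.00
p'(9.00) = -693.00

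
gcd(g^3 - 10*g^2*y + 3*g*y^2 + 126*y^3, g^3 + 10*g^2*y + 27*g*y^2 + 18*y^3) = g + 3*y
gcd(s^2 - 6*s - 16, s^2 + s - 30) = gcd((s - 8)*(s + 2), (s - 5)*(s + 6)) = 1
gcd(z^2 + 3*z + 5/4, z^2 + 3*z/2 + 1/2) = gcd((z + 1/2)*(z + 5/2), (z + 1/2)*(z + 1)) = z + 1/2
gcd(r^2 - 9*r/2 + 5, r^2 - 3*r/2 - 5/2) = r - 5/2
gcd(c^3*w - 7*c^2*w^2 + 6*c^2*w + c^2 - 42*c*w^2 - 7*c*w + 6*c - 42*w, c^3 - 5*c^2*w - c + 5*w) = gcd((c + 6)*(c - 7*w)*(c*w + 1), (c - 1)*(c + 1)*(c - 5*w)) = 1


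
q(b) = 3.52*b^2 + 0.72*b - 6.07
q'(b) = 7.04*b + 0.72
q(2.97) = 27.12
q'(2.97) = 21.63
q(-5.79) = 107.77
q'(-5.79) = -40.04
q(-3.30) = 29.89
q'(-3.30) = -22.51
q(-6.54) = 139.78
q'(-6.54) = -45.32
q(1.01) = -1.75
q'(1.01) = 7.83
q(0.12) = -5.93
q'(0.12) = 1.56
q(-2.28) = 10.59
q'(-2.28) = -15.33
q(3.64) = 43.19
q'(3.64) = 26.35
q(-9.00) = 272.57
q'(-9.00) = -62.64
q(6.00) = 124.97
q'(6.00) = 42.96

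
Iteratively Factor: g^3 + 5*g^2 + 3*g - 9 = (g + 3)*(g^2 + 2*g - 3) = (g - 1)*(g + 3)*(g + 3)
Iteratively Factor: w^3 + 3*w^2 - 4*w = (w)*(w^2 + 3*w - 4) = w*(w + 4)*(w - 1)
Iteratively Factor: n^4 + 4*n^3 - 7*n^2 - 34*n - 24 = (n + 1)*(n^3 + 3*n^2 - 10*n - 24) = (n + 1)*(n + 2)*(n^2 + n - 12) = (n - 3)*(n + 1)*(n + 2)*(n + 4)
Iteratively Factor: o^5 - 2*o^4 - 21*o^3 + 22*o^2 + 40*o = (o)*(o^4 - 2*o^3 - 21*o^2 + 22*o + 40) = o*(o + 1)*(o^3 - 3*o^2 - 18*o + 40) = o*(o + 1)*(o + 4)*(o^2 - 7*o + 10) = o*(o - 2)*(o + 1)*(o + 4)*(o - 5)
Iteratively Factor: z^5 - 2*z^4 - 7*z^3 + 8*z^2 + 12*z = (z - 2)*(z^4 - 7*z^2 - 6*z) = z*(z - 2)*(z^3 - 7*z - 6) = z*(z - 2)*(z + 1)*(z^2 - z - 6) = z*(z - 3)*(z - 2)*(z + 1)*(z + 2)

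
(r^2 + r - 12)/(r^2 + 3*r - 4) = (r - 3)/(r - 1)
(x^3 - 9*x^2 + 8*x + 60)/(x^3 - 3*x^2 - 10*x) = (x - 6)/x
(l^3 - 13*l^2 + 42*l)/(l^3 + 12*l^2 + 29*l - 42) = l*(l^2 - 13*l + 42)/(l^3 + 12*l^2 + 29*l - 42)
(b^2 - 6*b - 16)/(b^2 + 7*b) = (b^2 - 6*b - 16)/(b*(b + 7))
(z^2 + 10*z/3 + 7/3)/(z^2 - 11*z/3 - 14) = (z + 1)/(z - 6)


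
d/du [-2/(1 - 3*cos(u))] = 6*sin(u)/(3*cos(u) - 1)^2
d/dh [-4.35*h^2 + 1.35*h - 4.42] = 1.35 - 8.7*h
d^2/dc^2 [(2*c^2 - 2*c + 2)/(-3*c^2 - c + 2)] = 12*(4*c^3 - 15*c^2 + 3*c - 3)/(27*c^6 + 27*c^5 - 45*c^4 - 35*c^3 + 30*c^2 + 12*c - 8)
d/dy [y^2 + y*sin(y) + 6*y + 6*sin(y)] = y*cos(y) + 2*y + sin(y) + 6*cos(y) + 6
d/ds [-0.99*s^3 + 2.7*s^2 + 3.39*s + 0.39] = -2.97*s^2 + 5.4*s + 3.39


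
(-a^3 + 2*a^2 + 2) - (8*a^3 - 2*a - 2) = -9*a^3 + 2*a^2 + 2*a + 4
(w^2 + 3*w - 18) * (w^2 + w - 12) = w^4 + 4*w^3 - 27*w^2 - 54*w + 216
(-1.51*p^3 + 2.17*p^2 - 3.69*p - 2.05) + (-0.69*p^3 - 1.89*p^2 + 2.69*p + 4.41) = -2.2*p^3 + 0.28*p^2 - 1.0*p + 2.36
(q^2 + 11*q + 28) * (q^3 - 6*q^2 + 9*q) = q^5 + 5*q^4 - 29*q^3 - 69*q^2 + 252*q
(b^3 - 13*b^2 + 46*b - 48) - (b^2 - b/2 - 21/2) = b^3 - 14*b^2 + 93*b/2 - 75/2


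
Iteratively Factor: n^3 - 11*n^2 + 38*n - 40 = (n - 4)*(n^2 - 7*n + 10) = (n - 5)*(n - 4)*(n - 2)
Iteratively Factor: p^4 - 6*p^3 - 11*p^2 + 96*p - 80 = (p - 1)*(p^3 - 5*p^2 - 16*p + 80) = (p - 1)*(p + 4)*(p^2 - 9*p + 20) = (p - 4)*(p - 1)*(p + 4)*(p - 5)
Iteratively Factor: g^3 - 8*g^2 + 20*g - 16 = (g - 2)*(g^2 - 6*g + 8) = (g - 4)*(g - 2)*(g - 2)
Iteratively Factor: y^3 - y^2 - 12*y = (y + 3)*(y^2 - 4*y) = (y - 4)*(y + 3)*(y)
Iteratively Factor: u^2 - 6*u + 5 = (u - 1)*(u - 5)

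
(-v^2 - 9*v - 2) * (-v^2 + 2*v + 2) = v^4 + 7*v^3 - 18*v^2 - 22*v - 4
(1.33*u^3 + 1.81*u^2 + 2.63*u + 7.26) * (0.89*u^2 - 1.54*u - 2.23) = 1.1837*u^5 - 0.4373*u^4 - 3.4126*u^3 - 1.6251*u^2 - 17.0453*u - 16.1898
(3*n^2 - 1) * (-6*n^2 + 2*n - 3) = -18*n^4 + 6*n^3 - 3*n^2 - 2*n + 3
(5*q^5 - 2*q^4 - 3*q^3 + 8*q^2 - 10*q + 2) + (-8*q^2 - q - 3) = 5*q^5 - 2*q^4 - 3*q^3 - 11*q - 1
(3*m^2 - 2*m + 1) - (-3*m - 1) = 3*m^2 + m + 2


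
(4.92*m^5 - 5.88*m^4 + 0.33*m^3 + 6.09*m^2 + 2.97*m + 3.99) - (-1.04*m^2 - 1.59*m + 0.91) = 4.92*m^5 - 5.88*m^4 + 0.33*m^3 + 7.13*m^2 + 4.56*m + 3.08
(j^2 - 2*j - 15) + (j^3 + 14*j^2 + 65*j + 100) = j^3 + 15*j^2 + 63*j + 85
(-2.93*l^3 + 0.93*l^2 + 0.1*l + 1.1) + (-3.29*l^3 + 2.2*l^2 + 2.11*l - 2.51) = -6.22*l^3 + 3.13*l^2 + 2.21*l - 1.41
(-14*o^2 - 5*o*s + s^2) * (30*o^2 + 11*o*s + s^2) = -420*o^4 - 304*o^3*s - 39*o^2*s^2 + 6*o*s^3 + s^4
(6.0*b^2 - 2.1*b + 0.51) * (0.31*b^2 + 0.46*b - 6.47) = 1.86*b^4 + 2.109*b^3 - 39.6279*b^2 + 13.8216*b - 3.2997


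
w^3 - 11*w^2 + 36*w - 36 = (w - 6)*(w - 3)*(w - 2)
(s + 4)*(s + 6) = s^2 + 10*s + 24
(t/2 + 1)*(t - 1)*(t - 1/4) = t^3/2 + 3*t^2/8 - 9*t/8 + 1/4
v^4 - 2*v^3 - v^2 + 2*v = v*(v - 2)*(v - 1)*(v + 1)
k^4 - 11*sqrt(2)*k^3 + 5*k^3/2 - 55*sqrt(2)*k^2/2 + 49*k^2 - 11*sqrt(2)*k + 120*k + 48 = (k + 1/2)*(k + 2)*(k - 8*sqrt(2))*(k - 3*sqrt(2))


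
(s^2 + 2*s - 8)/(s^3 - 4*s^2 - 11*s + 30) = (s + 4)/(s^2 - 2*s - 15)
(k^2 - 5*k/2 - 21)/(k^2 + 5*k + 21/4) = 2*(k - 6)/(2*k + 3)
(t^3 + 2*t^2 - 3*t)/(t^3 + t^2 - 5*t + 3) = t/(t - 1)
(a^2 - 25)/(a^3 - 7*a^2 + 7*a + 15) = (a + 5)/(a^2 - 2*a - 3)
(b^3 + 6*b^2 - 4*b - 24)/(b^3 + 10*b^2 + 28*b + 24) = (b - 2)/(b + 2)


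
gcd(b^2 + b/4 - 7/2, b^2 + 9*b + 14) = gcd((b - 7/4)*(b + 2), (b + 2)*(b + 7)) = b + 2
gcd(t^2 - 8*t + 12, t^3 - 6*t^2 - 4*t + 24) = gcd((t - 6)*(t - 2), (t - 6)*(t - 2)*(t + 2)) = t^2 - 8*t + 12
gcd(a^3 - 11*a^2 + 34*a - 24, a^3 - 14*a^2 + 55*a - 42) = a^2 - 7*a + 6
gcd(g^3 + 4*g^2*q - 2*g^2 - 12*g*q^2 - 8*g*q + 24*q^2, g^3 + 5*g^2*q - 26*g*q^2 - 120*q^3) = g + 6*q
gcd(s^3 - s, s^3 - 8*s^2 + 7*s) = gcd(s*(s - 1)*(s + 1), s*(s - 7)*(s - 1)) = s^2 - s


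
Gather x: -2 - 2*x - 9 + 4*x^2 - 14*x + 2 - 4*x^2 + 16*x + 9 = 0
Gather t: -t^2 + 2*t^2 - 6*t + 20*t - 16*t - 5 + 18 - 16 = t^2 - 2*t - 3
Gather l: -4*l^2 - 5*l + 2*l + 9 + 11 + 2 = -4*l^2 - 3*l + 22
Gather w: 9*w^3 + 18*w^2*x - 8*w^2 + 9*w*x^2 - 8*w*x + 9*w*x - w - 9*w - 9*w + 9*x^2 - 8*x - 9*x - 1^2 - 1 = 9*w^3 + w^2*(18*x - 8) + w*(9*x^2 + x - 19) + 9*x^2 - 17*x - 2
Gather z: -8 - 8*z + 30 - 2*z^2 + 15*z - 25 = -2*z^2 + 7*z - 3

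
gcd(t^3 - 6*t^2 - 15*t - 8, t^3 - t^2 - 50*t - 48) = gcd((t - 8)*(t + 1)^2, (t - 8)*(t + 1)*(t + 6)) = t^2 - 7*t - 8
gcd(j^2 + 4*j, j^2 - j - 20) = j + 4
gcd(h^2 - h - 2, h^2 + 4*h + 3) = h + 1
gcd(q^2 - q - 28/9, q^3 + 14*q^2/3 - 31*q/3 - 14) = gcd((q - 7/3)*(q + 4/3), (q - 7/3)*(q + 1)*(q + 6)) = q - 7/3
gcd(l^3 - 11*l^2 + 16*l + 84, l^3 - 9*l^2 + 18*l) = l - 6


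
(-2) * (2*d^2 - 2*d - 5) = -4*d^2 + 4*d + 10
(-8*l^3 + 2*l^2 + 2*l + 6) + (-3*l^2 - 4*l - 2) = -8*l^3 - l^2 - 2*l + 4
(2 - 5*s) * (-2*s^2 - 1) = 10*s^3 - 4*s^2 + 5*s - 2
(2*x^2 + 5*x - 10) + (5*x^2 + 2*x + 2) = 7*x^2 + 7*x - 8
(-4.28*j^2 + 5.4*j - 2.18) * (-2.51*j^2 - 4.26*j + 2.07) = 10.7428*j^4 + 4.6788*j^3 - 26.3918*j^2 + 20.4648*j - 4.5126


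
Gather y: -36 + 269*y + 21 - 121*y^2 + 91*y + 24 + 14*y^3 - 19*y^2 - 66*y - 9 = 14*y^3 - 140*y^2 + 294*y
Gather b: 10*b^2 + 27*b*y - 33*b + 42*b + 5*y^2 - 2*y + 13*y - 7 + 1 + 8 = 10*b^2 + b*(27*y + 9) + 5*y^2 + 11*y + 2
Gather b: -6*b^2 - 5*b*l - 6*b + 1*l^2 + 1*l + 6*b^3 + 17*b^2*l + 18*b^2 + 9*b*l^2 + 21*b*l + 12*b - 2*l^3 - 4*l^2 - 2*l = 6*b^3 + b^2*(17*l + 12) + b*(9*l^2 + 16*l + 6) - 2*l^3 - 3*l^2 - l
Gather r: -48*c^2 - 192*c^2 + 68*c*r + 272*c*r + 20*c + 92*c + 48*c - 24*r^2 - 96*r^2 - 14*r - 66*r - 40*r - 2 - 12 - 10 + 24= -240*c^2 + 160*c - 120*r^2 + r*(340*c - 120)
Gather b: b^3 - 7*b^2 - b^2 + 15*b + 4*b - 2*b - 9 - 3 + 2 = b^3 - 8*b^2 + 17*b - 10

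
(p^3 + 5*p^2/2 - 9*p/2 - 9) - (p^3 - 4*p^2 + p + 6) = 13*p^2/2 - 11*p/2 - 15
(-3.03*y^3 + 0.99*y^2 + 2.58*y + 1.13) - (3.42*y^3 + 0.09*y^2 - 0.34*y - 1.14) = -6.45*y^3 + 0.9*y^2 + 2.92*y + 2.27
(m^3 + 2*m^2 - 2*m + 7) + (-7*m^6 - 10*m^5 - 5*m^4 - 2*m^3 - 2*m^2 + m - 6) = -7*m^6 - 10*m^5 - 5*m^4 - m^3 - m + 1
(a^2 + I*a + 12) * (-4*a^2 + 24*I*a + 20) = -4*a^4 + 20*I*a^3 - 52*a^2 + 308*I*a + 240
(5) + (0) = 5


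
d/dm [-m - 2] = -1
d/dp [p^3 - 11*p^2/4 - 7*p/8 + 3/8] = 3*p^2 - 11*p/2 - 7/8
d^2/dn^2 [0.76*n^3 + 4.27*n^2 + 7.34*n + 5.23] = 4.56*n + 8.54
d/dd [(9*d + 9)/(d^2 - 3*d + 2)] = 9*(-d^2 - 2*d + 5)/(d^4 - 6*d^3 + 13*d^2 - 12*d + 4)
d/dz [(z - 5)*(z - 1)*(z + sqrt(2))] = 3*z^2 - 12*z + 2*sqrt(2)*z - 6*sqrt(2) + 5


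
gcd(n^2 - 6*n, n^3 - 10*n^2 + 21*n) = n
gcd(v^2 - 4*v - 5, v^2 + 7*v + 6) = v + 1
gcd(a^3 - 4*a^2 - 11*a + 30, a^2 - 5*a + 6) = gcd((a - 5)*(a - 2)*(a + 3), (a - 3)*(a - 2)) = a - 2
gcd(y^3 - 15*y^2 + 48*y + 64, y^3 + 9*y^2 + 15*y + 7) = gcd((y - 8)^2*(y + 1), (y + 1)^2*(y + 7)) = y + 1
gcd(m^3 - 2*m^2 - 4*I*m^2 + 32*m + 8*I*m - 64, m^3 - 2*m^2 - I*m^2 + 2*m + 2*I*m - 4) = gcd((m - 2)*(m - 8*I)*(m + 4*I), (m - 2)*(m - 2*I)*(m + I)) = m - 2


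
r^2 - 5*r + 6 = (r - 3)*(r - 2)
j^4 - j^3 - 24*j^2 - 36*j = j*(j - 6)*(j + 2)*(j + 3)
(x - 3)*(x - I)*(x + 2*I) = x^3 - 3*x^2 + I*x^2 + 2*x - 3*I*x - 6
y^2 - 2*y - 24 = (y - 6)*(y + 4)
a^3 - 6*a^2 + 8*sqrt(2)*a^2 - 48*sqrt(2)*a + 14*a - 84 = (a - 6)*(a + sqrt(2))*(a + 7*sqrt(2))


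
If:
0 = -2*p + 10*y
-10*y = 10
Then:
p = -5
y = -1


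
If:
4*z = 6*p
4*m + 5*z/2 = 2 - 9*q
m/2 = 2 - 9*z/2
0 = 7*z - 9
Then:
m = -53/7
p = 6/7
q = 407/126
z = 9/7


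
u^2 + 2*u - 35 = (u - 5)*(u + 7)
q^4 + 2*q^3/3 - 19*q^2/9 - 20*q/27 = q*(q - 4/3)*(q + 1/3)*(q + 5/3)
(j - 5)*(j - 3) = j^2 - 8*j + 15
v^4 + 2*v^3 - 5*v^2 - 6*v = v*(v - 2)*(v + 1)*(v + 3)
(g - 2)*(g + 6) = g^2 + 4*g - 12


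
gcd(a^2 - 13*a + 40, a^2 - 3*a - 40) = a - 8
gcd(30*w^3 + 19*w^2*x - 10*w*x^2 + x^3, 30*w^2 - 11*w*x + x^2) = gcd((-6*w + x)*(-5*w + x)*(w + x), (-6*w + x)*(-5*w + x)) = 30*w^2 - 11*w*x + x^2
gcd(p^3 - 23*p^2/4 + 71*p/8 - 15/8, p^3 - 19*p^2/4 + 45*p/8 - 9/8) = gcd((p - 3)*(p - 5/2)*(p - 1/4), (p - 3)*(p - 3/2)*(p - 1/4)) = p^2 - 13*p/4 + 3/4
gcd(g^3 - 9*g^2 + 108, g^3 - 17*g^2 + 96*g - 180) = g^2 - 12*g + 36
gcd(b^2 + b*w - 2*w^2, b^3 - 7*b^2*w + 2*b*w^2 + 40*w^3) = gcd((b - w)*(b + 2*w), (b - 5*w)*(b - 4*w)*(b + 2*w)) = b + 2*w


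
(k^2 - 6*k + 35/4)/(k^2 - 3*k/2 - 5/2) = (k - 7/2)/(k + 1)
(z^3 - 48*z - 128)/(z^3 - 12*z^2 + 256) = (z + 4)/(z - 8)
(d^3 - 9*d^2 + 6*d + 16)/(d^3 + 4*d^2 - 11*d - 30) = (d^3 - 9*d^2 + 6*d + 16)/(d^3 + 4*d^2 - 11*d - 30)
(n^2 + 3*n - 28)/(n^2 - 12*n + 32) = (n + 7)/(n - 8)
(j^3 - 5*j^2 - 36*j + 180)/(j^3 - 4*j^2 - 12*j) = (j^2 + j - 30)/(j*(j + 2))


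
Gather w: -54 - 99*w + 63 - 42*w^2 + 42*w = -42*w^2 - 57*w + 9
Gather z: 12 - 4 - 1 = 7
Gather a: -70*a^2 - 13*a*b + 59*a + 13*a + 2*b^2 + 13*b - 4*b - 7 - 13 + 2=-70*a^2 + a*(72 - 13*b) + 2*b^2 + 9*b - 18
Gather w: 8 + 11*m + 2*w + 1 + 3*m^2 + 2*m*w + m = 3*m^2 + 12*m + w*(2*m + 2) + 9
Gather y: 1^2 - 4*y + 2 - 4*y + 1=4 - 8*y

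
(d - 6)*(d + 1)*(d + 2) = d^3 - 3*d^2 - 16*d - 12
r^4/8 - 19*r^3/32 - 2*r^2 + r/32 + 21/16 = (r/4 + 1/4)*(r/2 + 1)*(r - 7)*(r - 3/4)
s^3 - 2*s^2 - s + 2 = (s - 2)*(s - 1)*(s + 1)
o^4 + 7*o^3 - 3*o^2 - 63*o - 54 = (o - 3)*(o + 1)*(o + 3)*(o + 6)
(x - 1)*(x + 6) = x^2 + 5*x - 6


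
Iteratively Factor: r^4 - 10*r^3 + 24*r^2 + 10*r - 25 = (r - 5)*(r^3 - 5*r^2 - r + 5) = (r - 5)*(r - 1)*(r^2 - 4*r - 5) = (r - 5)^2*(r - 1)*(r + 1)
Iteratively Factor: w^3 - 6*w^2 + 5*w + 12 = (w - 3)*(w^2 - 3*w - 4) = (w - 4)*(w - 3)*(w + 1)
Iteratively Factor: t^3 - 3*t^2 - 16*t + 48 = (t + 4)*(t^2 - 7*t + 12) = (t - 3)*(t + 4)*(t - 4)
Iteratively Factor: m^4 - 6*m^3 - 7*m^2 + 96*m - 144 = (m - 3)*(m^3 - 3*m^2 - 16*m + 48) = (m - 3)*(m + 4)*(m^2 - 7*m + 12) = (m - 3)^2*(m + 4)*(m - 4)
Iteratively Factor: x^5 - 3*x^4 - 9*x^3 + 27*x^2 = (x)*(x^4 - 3*x^3 - 9*x^2 + 27*x) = x*(x - 3)*(x^3 - 9*x) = x^2*(x - 3)*(x^2 - 9) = x^2*(x - 3)^2*(x + 3)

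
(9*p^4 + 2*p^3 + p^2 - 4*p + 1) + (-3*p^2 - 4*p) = 9*p^4 + 2*p^3 - 2*p^2 - 8*p + 1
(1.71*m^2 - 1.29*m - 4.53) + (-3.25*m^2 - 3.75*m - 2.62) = -1.54*m^2 - 5.04*m - 7.15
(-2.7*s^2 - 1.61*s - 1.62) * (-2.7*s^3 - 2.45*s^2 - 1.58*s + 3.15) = 7.29*s^5 + 10.962*s^4 + 12.5845*s^3 - 1.9922*s^2 - 2.5119*s - 5.103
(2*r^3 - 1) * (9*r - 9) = 18*r^4 - 18*r^3 - 9*r + 9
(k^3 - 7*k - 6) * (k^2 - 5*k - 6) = k^5 - 5*k^4 - 13*k^3 + 29*k^2 + 72*k + 36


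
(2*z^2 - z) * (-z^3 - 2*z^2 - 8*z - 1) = -2*z^5 - 3*z^4 - 14*z^3 + 6*z^2 + z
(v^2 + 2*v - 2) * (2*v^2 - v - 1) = 2*v^4 + 3*v^3 - 7*v^2 + 2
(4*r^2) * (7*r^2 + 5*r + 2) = 28*r^4 + 20*r^3 + 8*r^2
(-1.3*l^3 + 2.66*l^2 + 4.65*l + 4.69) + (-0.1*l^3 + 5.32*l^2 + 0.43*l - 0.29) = -1.4*l^3 + 7.98*l^2 + 5.08*l + 4.4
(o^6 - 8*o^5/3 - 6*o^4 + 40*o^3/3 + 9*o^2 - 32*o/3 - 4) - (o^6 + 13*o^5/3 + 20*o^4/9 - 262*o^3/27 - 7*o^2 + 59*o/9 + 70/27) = -7*o^5 - 74*o^4/9 + 622*o^3/27 + 16*o^2 - 155*o/9 - 178/27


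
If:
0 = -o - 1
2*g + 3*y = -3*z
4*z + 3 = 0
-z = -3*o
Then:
No Solution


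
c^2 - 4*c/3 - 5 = (c - 3)*(c + 5/3)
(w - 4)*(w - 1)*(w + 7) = w^3 + 2*w^2 - 31*w + 28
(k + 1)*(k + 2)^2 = k^3 + 5*k^2 + 8*k + 4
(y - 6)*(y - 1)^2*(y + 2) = y^4 - 6*y^3 - 3*y^2 + 20*y - 12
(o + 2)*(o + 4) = o^2 + 6*o + 8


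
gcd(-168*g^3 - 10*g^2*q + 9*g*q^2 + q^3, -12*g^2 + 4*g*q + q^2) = 6*g + q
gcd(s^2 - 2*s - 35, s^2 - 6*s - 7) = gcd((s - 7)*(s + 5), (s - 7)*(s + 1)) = s - 7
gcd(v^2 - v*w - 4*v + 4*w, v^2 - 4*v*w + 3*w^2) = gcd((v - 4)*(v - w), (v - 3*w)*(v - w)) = v - w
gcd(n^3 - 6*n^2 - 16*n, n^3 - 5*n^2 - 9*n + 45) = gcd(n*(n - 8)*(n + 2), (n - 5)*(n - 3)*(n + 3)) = 1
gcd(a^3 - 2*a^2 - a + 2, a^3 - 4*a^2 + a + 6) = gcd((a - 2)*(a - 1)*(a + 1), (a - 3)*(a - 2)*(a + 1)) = a^2 - a - 2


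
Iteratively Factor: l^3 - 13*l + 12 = (l - 1)*(l^2 + l - 12) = (l - 3)*(l - 1)*(l + 4)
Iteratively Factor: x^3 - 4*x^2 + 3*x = (x - 1)*(x^2 - 3*x) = (x - 3)*(x - 1)*(x)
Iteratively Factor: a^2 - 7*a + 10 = (a - 2)*(a - 5)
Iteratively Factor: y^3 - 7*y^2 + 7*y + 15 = (y - 3)*(y^2 - 4*y - 5) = (y - 5)*(y - 3)*(y + 1)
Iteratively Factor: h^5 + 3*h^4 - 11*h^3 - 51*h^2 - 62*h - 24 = (h - 4)*(h^4 + 7*h^3 + 17*h^2 + 17*h + 6) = (h - 4)*(h + 1)*(h^3 + 6*h^2 + 11*h + 6) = (h - 4)*(h + 1)*(h + 2)*(h^2 + 4*h + 3) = (h - 4)*(h + 1)*(h + 2)*(h + 3)*(h + 1)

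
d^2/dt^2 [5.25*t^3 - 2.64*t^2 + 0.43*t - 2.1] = 31.5*t - 5.28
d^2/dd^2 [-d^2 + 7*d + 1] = -2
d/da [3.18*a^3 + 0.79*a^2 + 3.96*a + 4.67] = 9.54*a^2 + 1.58*a + 3.96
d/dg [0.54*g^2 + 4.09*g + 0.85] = 1.08*g + 4.09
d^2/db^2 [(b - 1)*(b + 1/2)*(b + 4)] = 6*b + 7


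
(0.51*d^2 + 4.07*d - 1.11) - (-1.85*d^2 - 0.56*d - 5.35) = 2.36*d^2 + 4.63*d + 4.24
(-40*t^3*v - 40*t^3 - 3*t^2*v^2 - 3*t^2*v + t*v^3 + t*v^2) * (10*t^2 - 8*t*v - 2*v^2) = -400*t^5*v - 400*t^5 + 290*t^4*v^2 + 290*t^4*v + 114*t^3*v^3 + 114*t^3*v^2 - 2*t^2*v^4 - 2*t^2*v^3 - 2*t*v^5 - 2*t*v^4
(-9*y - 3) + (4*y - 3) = -5*y - 6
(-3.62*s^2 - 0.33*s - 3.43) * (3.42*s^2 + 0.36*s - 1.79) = -12.3804*s^4 - 2.4318*s^3 - 5.3696*s^2 - 0.6441*s + 6.1397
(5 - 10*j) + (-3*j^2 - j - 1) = -3*j^2 - 11*j + 4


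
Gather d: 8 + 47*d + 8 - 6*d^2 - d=-6*d^2 + 46*d + 16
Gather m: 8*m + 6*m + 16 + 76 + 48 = 14*m + 140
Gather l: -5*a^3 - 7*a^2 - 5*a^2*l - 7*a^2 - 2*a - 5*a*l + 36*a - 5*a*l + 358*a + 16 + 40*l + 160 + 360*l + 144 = -5*a^3 - 14*a^2 + 392*a + l*(-5*a^2 - 10*a + 400) + 320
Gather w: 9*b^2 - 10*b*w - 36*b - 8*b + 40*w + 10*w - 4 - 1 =9*b^2 - 44*b + w*(50 - 10*b) - 5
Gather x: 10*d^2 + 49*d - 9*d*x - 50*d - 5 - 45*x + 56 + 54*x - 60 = 10*d^2 - d + x*(9 - 9*d) - 9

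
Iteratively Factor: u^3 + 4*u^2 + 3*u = (u + 1)*(u^2 + 3*u) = (u + 1)*(u + 3)*(u)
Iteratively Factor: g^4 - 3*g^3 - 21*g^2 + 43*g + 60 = (g - 5)*(g^3 + 2*g^2 - 11*g - 12) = (g - 5)*(g - 3)*(g^2 + 5*g + 4) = (g - 5)*(g - 3)*(g + 4)*(g + 1)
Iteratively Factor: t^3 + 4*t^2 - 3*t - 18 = (t + 3)*(t^2 + t - 6) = (t - 2)*(t + 3)*(t + 3)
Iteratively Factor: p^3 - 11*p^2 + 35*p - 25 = (p - 1)*(p^2 - 10*p + 25) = (p - 5)*(p - 1)*(p - 5)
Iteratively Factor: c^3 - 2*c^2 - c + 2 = (c - 2)*(c^2 - 1) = (c - 2)*(c - 1)*(c + 1)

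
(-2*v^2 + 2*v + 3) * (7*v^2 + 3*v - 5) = -14*v^4 + 8*v^3 + 37*v^2 - v - 15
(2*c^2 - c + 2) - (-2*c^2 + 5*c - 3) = 4*c^2 - 6*c + 5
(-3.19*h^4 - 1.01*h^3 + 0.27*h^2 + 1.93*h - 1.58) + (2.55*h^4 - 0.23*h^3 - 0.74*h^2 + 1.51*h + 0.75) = -0.64*h^4 - 1.24*h^3 - 0.47*h^2 + 3.44*h - 0.83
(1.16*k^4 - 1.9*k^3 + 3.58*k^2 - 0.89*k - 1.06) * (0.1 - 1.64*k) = -1.9024*k^5 + 3.232*k^4 - 6.0612*k^3 + 1.8176*k^2 + 1.6494*k - 0.106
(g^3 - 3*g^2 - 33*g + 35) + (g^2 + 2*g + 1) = g^3 - 2*g^2 - 31*g + 36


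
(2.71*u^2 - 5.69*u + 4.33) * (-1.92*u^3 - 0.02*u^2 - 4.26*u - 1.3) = -5.2032*u^5 + 10.8706*u^4 - 19.7444*u^3 + 20.6298*u^2 - 11.0488*u - 5.629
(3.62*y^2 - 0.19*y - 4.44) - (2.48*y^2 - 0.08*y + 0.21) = 1.14*y^2 - 0.11*y - 4.65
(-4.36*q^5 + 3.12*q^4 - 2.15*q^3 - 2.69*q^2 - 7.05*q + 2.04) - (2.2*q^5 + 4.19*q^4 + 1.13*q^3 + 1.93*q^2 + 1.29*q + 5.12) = -6.56*q^5 - 1.07*q^4 - 3.28*q^3 - 4.62*q^2 - 8.34*q - 3.08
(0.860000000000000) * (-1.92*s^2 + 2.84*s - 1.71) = -1.6512*s^2 + 2.4424*s - 1.4706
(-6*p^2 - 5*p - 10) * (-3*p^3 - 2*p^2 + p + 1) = 18*p^5 + 27*p^4 + 34*p^3 + 9*p^2 - 15*p - 10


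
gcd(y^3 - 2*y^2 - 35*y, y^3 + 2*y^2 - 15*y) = y^2 + 5*y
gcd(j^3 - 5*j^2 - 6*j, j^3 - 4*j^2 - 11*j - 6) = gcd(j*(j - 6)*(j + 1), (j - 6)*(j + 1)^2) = j^2 - 5*j - 6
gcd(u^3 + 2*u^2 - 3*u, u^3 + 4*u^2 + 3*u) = u^2 + 3*u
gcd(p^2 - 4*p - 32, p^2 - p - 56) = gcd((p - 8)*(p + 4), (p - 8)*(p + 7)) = p - 8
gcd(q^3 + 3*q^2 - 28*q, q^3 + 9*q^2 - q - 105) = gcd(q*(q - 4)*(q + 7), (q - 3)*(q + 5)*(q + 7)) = q + 7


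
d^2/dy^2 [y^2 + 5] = 2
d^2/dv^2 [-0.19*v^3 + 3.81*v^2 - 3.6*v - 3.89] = 7.62 - 1.14*v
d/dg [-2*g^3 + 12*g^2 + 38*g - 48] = -6*g^2 + 24*g + 38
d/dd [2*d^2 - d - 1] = 4*d - 1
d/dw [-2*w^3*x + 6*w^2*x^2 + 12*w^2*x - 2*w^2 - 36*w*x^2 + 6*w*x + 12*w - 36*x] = -6*w^2*x + 12*w*x^2 + 24*w*x - 4*w - 36*x^2 + 6*x + 12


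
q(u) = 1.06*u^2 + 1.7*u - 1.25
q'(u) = 2.12*u + 1.7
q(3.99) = 22.41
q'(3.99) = 10.16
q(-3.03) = 3.33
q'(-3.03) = -4.72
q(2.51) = 9.70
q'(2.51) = 7.02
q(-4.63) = 13.60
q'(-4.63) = -8.12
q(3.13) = 14.46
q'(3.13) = 8.34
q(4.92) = 32.77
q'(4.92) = 12.13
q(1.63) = 4.34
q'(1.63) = 5.16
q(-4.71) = 14.26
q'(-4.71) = -8.29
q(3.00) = 13.39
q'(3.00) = 8.06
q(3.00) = 13.39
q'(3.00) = 8.06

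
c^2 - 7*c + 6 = (c - 6)*(c - 1)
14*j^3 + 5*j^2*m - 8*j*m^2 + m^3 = (-7*j + m)*(-2*j + m)*(j + m)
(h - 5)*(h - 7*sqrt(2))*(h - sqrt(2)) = h^3 - 8*sqrt(2)*h^2 - 5*h^2 + 14*h + 40*sqrt(2)*h - 70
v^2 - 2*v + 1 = (v - 1)^2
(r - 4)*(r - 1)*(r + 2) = r^3 - 3*r^2 - 6*r + 8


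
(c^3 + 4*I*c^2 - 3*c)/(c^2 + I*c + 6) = c*(c + I)/(c - 2*I)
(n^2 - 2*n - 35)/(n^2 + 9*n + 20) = (n - 7)/(n + 4)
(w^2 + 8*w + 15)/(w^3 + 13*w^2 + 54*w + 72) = (w + 5)/(w^2 + 10*w + 24)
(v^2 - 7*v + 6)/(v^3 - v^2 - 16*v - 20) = (-v^2 + 7*v - 6)/(-v^3 + v^2 + 16*v + 20)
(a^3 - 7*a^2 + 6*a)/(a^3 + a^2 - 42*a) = (a - 1)/(a + 7)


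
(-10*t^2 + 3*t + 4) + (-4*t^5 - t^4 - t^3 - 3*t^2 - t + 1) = -4*t^5 - t^4 - t^3 - 13*t^2 + 2*t + 5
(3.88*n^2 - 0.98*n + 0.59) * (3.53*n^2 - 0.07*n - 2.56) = 13.6964*n^4 - 3.731*n^3 - 7.7815*n^2 + 2.4675*n - 1.5104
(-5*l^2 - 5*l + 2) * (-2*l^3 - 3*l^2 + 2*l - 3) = 10*l^5 + 25*l^4 + l^3 - l^2 + 19*l - 6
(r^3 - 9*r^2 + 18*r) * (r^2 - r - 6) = r^5 - 10*r^4 + 21*r^3 + 36*r^2 - 108*r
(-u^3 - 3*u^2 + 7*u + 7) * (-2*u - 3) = 2*u^4 + 9*u^3 - 5*u^2 - 35*u - 21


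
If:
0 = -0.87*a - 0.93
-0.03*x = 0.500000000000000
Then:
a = -1.07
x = -16.67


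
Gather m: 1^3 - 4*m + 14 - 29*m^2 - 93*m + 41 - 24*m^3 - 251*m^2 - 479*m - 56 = -24*m^3 - 280*m^2 - 576*m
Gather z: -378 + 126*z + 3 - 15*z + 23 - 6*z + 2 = 105*z - 350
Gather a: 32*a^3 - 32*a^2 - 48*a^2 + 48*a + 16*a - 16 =32*a^3 - 80*a^2 + 64*a - 16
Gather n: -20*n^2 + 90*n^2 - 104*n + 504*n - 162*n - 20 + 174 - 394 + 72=70*n^2 + 238*n - 168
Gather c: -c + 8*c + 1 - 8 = 7*c - 7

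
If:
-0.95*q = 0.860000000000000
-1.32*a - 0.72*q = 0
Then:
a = 0.49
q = -0.91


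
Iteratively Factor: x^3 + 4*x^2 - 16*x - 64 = (x - 4)*(x^2 + 8*x + 16) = (x - 4)*(x + 4)*(x + 4)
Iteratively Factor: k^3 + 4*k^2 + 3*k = (k + 1)*(k^2 + 3*k) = (k + 1)*(k + 3)*(k)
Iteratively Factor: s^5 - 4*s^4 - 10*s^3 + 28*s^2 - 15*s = (s - 1)*(s^4 - 3*s^3 - 13*s^2 + 15*s) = (s - 1)*(s + 3)*(s^3 - 6*s^2 + 5*s) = (s - 5)*(s - 1)*(s + 3)*(s^2 - s) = (s - 5)*(s - 1)^2*(s + 3)*(s)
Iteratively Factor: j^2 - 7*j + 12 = (j - 3)*(j - 4)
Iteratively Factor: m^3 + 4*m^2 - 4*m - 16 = (m + 4)*(m^2 - 4) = (m + 2)*(m + 4)*(m - 2)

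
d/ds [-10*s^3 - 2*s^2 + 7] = 2*s*(-15*s - 2)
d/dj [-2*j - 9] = -2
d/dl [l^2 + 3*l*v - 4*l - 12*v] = 2*l + 3*v - 4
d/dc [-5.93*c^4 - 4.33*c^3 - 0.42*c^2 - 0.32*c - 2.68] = -23.72*c^3 - 12.99*c^2 - 0.84*c - 0.32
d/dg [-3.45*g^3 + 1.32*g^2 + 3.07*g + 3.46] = -10.35*g^2 + 2.64*g + 3.07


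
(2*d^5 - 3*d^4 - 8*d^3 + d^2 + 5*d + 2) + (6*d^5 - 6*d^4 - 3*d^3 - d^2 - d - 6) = 8*d^5 - 9*d^4 - 11*d^3 + 4*d - 4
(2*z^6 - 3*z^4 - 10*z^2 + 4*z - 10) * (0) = 0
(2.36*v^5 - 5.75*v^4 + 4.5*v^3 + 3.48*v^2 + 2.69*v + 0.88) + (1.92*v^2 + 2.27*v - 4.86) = 2.36*v^5 - 5.75*v^4 + 4.5*v^3 + 5.4*v^2 + 4.96*v - 3.98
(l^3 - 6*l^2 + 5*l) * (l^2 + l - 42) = l^5 - 5*l^4 - 43*l^3 + 257*l^2 - 210*l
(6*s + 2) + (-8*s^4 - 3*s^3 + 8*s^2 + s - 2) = -8*s^4 - 3*s^3 + 8*s^2 + 7*s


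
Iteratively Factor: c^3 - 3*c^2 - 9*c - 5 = (c - 5)*(c^2 + 2*c + 1) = (c - 5)*(c + 1)*(c + 1)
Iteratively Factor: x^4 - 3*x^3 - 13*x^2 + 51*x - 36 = (x - 3)*(x^3 - 13*x + 12) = (x - 3)^2*(x^2 + 3*x - 4) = (x - 3)^2*(x + 4)*(x - 1)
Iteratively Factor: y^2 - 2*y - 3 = (y + 1)*(y - 3)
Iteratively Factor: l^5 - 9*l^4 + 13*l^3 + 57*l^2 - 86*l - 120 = (l - 4)*(l^4 - 5*l^3 - 7*l^2 + 29*l + 30) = (l - 5)*(l - 4)*(l^3 - 7*l - 6) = (l - 5)*(l - 4)*(l + 2)*(l^2 - 2*l - 3) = (l - 5)*(l - 4)*(l - 3)*(l + 2)*(l + 1)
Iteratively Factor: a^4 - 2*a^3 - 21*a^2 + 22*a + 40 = (a + 4)*(a^3 - 6*a^2 + 3*a + 10) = (a - 5)*(a + 4)*(a^2 - a - 2) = (a - 5)*(a - 2)*(a + 4)*(a + 1)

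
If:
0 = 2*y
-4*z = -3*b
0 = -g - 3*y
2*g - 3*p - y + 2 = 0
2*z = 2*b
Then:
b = 0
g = 0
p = 2/3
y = 0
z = 0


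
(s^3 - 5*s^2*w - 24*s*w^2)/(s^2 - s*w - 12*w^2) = s*(s - 8*w)/(s - 4*w)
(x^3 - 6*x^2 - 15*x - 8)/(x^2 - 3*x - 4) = (x^2 - 7*x - 8)/(x - 4)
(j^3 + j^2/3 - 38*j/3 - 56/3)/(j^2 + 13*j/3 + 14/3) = j - 4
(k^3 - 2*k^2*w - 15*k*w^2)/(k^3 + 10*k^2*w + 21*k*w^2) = (k - 5*w)/(k + 7*w)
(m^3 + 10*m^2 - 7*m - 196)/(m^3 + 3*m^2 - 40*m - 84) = (m^2 + 3*m - 28)/(m^2 - 4*m - 12)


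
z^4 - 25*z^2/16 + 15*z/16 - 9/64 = (z - 3/4)*(z - 1/2)*(z - 1/4)*(z + 3/2)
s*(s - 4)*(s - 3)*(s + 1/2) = s^4 - 13*s^3/2 + 17*s^2/2 + 6*s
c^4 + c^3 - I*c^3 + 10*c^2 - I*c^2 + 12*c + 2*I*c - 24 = (c - 1)*(c + 2)*(c - 4*I)*(c + 3*I)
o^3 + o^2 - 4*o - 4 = (o - 2)*(o + 1)*(o + 2)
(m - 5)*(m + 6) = m^2 + m - 30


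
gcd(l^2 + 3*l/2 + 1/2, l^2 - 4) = 1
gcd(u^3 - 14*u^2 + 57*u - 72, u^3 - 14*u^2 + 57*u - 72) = u^3 - 14*u^2 + 57*u - 72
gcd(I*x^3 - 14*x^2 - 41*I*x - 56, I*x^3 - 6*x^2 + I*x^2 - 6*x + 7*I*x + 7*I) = x^2 + 6*I*x + 7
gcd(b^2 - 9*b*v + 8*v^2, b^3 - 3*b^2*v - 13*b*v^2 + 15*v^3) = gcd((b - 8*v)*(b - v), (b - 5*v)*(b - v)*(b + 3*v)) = -b + v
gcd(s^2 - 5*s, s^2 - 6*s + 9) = 1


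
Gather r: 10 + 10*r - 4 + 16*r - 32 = 26*r - 26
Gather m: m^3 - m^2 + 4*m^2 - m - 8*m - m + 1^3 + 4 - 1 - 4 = m^3 + 3*m^2 - 10*m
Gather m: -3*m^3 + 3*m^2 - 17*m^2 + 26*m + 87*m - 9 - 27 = -3*m^3 - 14*m^2 + 113*m - 36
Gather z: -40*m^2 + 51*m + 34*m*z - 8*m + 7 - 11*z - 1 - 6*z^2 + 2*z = -40*m^2 + 43*m - 6*z^2 + z*(34*m - 9) + 6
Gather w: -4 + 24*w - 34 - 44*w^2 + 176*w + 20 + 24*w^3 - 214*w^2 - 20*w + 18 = 24*w^3 - 258*w^2 + 180*w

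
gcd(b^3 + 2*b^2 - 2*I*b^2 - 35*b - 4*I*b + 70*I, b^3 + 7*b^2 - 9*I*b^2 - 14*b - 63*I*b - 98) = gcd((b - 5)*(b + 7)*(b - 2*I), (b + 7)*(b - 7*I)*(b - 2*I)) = b^2 + b*(7 - 2*I) - 14*I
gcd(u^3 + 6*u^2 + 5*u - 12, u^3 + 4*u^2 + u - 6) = u^2 + 2*u - 3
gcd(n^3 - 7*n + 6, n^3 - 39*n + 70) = n - 2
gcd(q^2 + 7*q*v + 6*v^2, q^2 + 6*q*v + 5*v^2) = q + v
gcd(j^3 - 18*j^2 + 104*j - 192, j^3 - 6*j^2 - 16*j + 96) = j^2 - 10*j + 24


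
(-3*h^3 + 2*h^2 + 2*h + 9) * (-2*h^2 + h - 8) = 6*h^5 - 7*h^4 + 22*h^3 - 32*h^2 - 7*h - 72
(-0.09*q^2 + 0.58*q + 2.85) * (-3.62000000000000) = 0.3258*q^2 - 2.0996*q - 10.317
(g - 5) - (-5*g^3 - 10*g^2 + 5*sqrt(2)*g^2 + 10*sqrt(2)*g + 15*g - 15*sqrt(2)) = 5*g^3 - 5*sqrt(2)*g^2 + 10*g^2 - 10*sqrt(2)*g - 14*g - 5 + 15*sqrt(2)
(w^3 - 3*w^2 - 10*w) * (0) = 0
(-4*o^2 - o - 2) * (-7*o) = 28*o^3 + 7*o^2 + 14*o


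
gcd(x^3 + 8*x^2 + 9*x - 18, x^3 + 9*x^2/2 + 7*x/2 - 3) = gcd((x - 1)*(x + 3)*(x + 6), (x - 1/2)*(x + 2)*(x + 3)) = x + 3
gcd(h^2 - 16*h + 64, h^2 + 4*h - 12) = 1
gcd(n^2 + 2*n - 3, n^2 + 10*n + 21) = n + 3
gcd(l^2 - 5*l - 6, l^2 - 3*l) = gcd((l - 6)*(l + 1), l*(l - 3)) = 1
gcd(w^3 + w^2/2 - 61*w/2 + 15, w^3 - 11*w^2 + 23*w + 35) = w - 5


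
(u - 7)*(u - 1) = u^2 - 8*u + 7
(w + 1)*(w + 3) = w^2 + 4*w + 3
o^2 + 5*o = o*(o + 5)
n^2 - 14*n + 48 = (n - 8)*(n - 6)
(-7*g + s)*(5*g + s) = -35*g^2 - 2*g*s + s^2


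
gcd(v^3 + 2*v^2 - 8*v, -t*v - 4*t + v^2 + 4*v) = v + 4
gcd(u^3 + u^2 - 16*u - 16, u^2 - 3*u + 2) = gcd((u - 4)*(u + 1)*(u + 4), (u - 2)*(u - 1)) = 1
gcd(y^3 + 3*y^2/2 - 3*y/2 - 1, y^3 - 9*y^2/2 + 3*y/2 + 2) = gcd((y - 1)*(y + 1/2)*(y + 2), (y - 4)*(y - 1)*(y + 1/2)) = y^2 - y/2 - 1/2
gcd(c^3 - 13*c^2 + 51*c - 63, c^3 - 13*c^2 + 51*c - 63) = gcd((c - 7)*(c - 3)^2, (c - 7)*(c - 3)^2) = c^3 - 13*c^2 + 51*c - 63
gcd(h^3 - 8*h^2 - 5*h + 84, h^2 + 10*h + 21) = h + 3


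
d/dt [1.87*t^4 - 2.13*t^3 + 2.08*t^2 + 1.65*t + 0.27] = 7.48*t^3 - 6.39*t^2 + 4.16*t + 1.65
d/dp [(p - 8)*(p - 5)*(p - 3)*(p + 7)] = 4*p^3 - 27*p^2 - 66*p + 433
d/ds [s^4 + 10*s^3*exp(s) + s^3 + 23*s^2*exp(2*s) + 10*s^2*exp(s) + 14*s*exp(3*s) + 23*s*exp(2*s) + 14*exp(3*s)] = 10*s^3*exp(s) + 4*s^3 + 46*s^2*exp(2*s) + 40*s^2*exp(s) + 3*s^2 + 42*s*exp(3*s) + 92*s*exp(2*s) + 20*s*exp(s) + 56*exp(3*s) + 23*exp(2*s)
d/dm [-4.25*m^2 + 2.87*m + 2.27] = 2.87 - 8.5*m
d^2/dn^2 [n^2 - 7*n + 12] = 2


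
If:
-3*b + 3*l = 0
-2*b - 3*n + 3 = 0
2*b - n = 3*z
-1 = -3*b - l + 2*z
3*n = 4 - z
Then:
No Solution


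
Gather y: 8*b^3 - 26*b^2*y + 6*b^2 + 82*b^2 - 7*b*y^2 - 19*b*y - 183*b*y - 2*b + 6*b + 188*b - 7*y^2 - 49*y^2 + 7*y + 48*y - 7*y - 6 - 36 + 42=8*b^3 + 88*b^2 + 192*b + y^2*(-7*b - 56) + y*(-26*b^2 - 202*b + 48)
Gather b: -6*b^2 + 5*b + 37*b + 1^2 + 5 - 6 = -6*b^2 + 42*b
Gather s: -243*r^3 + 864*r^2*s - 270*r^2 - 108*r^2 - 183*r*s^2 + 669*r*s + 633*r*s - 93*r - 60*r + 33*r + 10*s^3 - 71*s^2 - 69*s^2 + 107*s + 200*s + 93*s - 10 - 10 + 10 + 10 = -243*r^3 - 378*r^2 - 120*r + 10*s^3 + s^2*(-183*r - 140) + s*(864*r^2 + 1302*r + 400)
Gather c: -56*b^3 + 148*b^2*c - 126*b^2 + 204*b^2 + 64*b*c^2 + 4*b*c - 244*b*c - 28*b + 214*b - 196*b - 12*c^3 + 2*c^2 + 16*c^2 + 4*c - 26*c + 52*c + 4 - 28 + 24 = -56*b^3 + 78*b^2 - 10*b - 12*c^3 + c^2*(64*b + 18) + c*(148*b^2 - 240*b + 30)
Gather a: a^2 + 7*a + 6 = a^2 + 7*a + 6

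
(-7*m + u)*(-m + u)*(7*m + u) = 49*m^3 - 49*m^2*u - m*u^2 + u^3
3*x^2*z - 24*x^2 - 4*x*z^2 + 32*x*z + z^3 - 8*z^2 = (-3*x + z)*(-x + z)*(z - 8)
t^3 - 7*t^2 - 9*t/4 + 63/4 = (t - 7)*(t - 3/2)*(t + 3/2)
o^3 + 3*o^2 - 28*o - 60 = (o - 5)*(o + 2)*(o + 6)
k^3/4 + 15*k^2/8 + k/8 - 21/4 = (k/4 + 1/2)*(k - 3/2)*(k + 7)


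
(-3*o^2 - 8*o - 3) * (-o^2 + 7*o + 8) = 3*o^4 - 13*o^3 - 77*o^2 - 85*o - 24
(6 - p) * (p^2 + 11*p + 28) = -p^3 - 5*p^2 + 38*p + 168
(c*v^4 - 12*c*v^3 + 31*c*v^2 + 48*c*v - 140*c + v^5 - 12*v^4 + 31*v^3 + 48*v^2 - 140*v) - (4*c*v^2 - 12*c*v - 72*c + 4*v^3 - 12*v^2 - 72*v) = c*v^4 - 12*c*v^3 + 27*c*v^2 + 60*c*v - 68*c + v^5 - 12*v^4 + 27*v^3 + 60*v^2 - 68*v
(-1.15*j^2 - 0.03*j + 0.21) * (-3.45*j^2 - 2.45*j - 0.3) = 3.9675*j^4 + 2.921*j^3 - 0.306*j^2 - 0.5055*j - 0.063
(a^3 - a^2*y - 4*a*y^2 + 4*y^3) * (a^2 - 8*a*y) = a^5 - 9*a^4*y + 4*a^3*y^2 + 36*a^2*y^3 - 32*a*y^4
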